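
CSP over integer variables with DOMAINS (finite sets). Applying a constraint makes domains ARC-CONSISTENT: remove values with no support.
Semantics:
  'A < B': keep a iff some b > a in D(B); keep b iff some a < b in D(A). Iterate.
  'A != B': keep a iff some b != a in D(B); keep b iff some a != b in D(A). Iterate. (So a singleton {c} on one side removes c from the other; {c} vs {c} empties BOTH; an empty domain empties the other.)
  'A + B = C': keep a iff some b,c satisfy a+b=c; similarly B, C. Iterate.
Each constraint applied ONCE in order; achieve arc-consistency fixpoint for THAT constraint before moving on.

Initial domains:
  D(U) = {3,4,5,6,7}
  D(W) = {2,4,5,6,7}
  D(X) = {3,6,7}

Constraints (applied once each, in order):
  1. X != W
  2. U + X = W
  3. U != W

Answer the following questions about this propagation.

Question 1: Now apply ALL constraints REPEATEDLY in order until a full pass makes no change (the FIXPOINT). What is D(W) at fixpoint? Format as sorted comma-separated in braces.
pass 0 (initial): D(W)={2,4,5,6,7}
pass 1: U {3,4,5,6,7}->{3,4}; W {2,4,5,6,7}->{6,7}; X {3,6,7}->{3}
pass 2: no change
Fixpoint after 2 passes: D(W) = {6,7}

Answer: {6,7}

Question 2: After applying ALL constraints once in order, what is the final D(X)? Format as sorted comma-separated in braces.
Constraint 1 (X != W) on D(X)={3,6,7} D(W)={2,4,5,6,7}: no change
Constraint 2 (U + X = W) on D(U)={3,4,5,6,7} D(X)={3,6,7} D(W)={2,4,5,6,7}: U {3,4,5,6,7}->{3,4}; X {3,6,7}->{3}; W {2,4,5,6,7}->{6,7}
Constraint 3 (U != W) on D(U)={3,4} D(W)={6,7}: no change
So after all 3 constraints: D(X) = {3}

Answer: {3}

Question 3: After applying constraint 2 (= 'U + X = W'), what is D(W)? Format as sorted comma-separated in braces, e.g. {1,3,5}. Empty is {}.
Answer: {6,7}

Derivation:
Constraint 1 (X != W) on D(X)={3,6,7} D(W)={2,4,5,6,7}: no change
Constraint 2 (U + X = W) on D(U)={3,4,5,6,7} D(X)={3,6,7} D(W)={2,4,5,6,7}: U {3,4,5,6,7}->{3,4}; X {3,6,7}->{3}; W {2,4,5,6,7}->{6,7}
So after constraint 2: D(W) = {6,7}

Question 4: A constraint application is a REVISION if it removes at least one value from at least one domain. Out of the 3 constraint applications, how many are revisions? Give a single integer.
Answer: 1

Derivation:
Constraint 1 (X != W) on D(X)={3,6,7} D(W)={2,4,5,6,7}: no change => not a revision
Constraint 2 (U + X = W) on D(U)={3,4,5,6,7} D(X)={3,6,7} D(W)={2,4,5,6,7}: U {3,4,5,6,7}->{3,4}; X {3,6,7}->{3}; W {2,4,5,6,7}->{6,7} => REVISION
Constraint 3 (U != W) on D(U)={3,4} D(W)={6,7}: no change => not a revision
Total revisions = 1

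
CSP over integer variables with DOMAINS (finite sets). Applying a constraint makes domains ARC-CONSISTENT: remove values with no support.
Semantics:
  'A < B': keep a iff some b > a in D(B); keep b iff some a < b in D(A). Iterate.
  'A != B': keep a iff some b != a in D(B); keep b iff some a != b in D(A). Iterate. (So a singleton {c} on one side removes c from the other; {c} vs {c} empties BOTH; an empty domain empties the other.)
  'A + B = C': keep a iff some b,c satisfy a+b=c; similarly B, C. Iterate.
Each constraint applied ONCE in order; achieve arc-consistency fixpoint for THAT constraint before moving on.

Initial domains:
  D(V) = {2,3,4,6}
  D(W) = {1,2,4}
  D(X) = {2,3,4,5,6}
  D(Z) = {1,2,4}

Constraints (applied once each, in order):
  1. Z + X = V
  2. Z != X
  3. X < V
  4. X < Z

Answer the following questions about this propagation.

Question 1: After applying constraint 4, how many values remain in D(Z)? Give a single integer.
Constraint 1 (Z + X = V) on D(Z)={1,2,4} D(X)={2,3,4,5,6} D(V)={2,3,4,6}: X {2,3,4,5,6}->{2,3,4,5}; V {2,3,4,6}->{3,4,6}
Constraint 2 (Z != X) on D(Z)={1,2,4} D(X)={2,3,4,5}: no change
Constraint 3 (X < V) on D(X)={2,3,4,5} D(V)={3,4,6}: no change
Constraint 4 (X < Z) on D(X)={2,3,4,5} D(Z)={1,2,4}: X {2,3,4,5}->{2,3}; Z {1,2,4}->{4}
So after constraint 4: D(Z)={4}, size = 1

Answer: 1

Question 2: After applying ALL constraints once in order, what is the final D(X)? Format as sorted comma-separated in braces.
Constraint 1 (Z + X = V) on D(Z)={1,2,4} D(X)={2,3,4,5,6} D(V)={2,3,4,6}: X {2,3,4,5,6}->{2,3,4,5}; V {2,3,4,6}->{3,4,6}
Constraint 2 (Z != X) on D(Z)={1,2,4} D(X)={2,3,4,5}: no change
Constraint 3 (X < V) on D(X)={2,3,4,5} D(V)={3,4,6}: no change
Constraint 4 (X < Z) on D(X)={2,3,4,5} D(Z)={1,2,4}: X {2,3,4,5}->{2,3}; Z {1,2,4}->{4}
So after all 4 constraints: D(X) = {2,3}

Answer: {2,3}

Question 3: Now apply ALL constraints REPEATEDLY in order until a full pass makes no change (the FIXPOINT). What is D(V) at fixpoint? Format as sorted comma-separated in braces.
pass 0 (initial): D(V)={2,3,4,6}
pass 1: V {2,3,4,6}->{3,4,6}; X {2,3,4,5,6}->{2,3}; Z {1,2,4}->{4}
pass 2: V {3,4,6}->{6}; X {2,3}->{2}
pass 3: no change
Fixpoint after 3 passes: D(V) = {6}

Answer: {6}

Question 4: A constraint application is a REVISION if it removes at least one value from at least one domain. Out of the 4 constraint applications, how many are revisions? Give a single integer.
Constraint 1 (Z + X = V) on D(Z)={1,2,4} D(X)={2,3,4,5,6} D(V)={2,3,4,6}: X {2,3,4,5,6}->{2,3,4,5}; V {2,3,4,6}->{3,4,6} => REVISION
Constraint 2 (Z != X) on D(Z)={1,2,4} D(X)={2,3,4,5}: no change => not a revision
Constraint 3 (X < V) on D(X)={2,3,4,5} D(V)={3,4,6}: no change => not a revision
Constraint 4 (X < Z) on D(X)={2,3,4,5} D(Z)={1,2,4}: X {2,3,4,5}->{2,3}; Z {1,2,4}->{4} => REVISION
Total revisions = 2

Answer: 2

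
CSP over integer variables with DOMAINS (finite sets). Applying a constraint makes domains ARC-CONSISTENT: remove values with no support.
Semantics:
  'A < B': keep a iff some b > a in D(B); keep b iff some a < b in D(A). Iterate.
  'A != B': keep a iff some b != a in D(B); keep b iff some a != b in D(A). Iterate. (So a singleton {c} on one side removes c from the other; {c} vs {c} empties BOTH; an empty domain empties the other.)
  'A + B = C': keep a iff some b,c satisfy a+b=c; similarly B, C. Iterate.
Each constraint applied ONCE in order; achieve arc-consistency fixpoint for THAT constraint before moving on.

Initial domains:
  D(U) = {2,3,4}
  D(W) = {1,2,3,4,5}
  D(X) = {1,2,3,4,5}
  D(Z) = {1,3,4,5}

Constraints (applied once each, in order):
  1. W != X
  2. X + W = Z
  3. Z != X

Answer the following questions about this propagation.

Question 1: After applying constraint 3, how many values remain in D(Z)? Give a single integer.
Constraint 1 (W != X) on D(W)={1,2,3,4,5} D(X)={1,2,3,4,5}: no change
Constraint 2 (X + W = Z) on D(X)={1,2,3,4,5} D(W)={1,2,3,4,5} D(Z)={1,3,4,5}: X {1,2,3,4,5}->{1,2,3,4}; W {1,2,3,4,5}->{1,2,3,4}; Z {1,3,4,5}->{3,4,5}
Constraint 3 (Z != X) on D(Z)={3,4,5} D(X)={1,2,3,4}: no change
So after constraint 3: D(Z)={3,4,5}, size = 3

Answer: 3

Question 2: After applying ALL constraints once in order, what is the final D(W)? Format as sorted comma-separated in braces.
Answer: {1,2,3,4}

Derivation:
Constraint 1 (W != X) on D(W)={1,2,3,4,5} D(X)={1,2,3,4,5}: no change
Constraint 2 (X + W = Z) on D(X)={1,2,3,4,5} D(W)={1,2,3,4,5} D(Z)={1,3,4,5}: X {1,2,3,4,5}->{1,2,3,4}; W {1,2,3,4,5}->{1,2,3,4}; Z {1,3,4,5}->{3,4,5}
Constraint 3 (Z != X) on D(Z)={3,4,5} D(X)={1,2,3,4}: no change
So after all 3 constraints: D(W) = {1,2,3,4}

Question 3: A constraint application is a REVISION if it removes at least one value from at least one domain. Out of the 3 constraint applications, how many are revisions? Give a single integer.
Answer: 1

Derivation:
Constraint 1 (W != X) on D(W)={1,2,3,4,5} D(X)={1,2,3,4,5}: no change => not a revision
Constraint 2 (X + W = Z) on D(X)={1,2,3,4,5} D(W)={1,2,3,4,5} D(Z)={1,3,4,5}: X {1,2,3,4,5}->{1,2,3,4}; W {1,2,3,4,5}->{1,2,3,4}; Z {1,3,4,5}->{3,4,5} => REVISION
Constraint 3 (Z != X) on D(Z)={3,4,5} D(X)={1,2,3,4}: no change => not a revision
Total revisions = 1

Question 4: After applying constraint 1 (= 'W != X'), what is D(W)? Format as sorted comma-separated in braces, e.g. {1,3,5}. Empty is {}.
Constraint 1 (W != X) on D(W)={1,2,3,4,5} D(X)={1,2,3,4,5}: no change
So after constraint 1: D(W) = {1,2,3,4,5}

Answer: {1,2,3,4,5}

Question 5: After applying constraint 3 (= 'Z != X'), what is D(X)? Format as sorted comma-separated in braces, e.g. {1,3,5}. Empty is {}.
Answer: {1,2,3,4}

Derivation:
Constraint 1 (W != X) on D(W)={1,2,3,4,5} D(X)={1,2,3,4,5}: no change
Constraint 2 (X + W = Z) on D(X)={1,2,3,4,5} D(W)={1,2,3,4,5} D(Z)={1,3,4,5}: X {1,2,3,4,5}->{1,2,3,4}; W {1,2,3,4,5}->{1,2,3,4}; Z {1,3,4,5}->{3,4,5}
Constraint 3 (Z != X) on D(Z)={3,4,5} D(X)={1,2,3,4}: no change
So after constraint 3: D(X) = {1,2,3,4}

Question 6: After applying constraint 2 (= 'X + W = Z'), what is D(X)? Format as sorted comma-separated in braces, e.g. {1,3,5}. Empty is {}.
Answer: {1,2,3,4}

Derivation:
Constraint 1 (W != X) on D(W)={1,2,3,4,5} D(X)={1,2,3,4,5}: no change
Constraint 2 (X + W = Z) on D(X)={1,2,3,4,5} D(W)={1,2,3,4,5} D(Z)={1,3,4,5}: X {1,2,3,4,5}->{1,2,3,4}; W {1,2,3,4,5}->{1,2,3,4}; Z {1,3,4,5}->{3,4,5}
So after constraint 2: D(X) = {1,2,3,4}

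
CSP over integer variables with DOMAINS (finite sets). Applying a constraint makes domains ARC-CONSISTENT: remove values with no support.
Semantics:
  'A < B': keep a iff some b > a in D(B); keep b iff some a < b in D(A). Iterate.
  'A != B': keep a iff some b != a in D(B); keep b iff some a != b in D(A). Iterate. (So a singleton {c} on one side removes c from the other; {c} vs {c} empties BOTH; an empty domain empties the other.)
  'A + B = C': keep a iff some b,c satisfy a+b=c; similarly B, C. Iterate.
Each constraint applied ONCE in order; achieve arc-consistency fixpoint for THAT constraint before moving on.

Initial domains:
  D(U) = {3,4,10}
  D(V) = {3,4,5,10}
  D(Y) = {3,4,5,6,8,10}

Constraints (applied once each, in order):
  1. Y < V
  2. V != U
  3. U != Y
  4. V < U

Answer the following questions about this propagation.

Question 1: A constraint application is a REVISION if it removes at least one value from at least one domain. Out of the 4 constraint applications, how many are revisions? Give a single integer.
Answer: 2

Derivation:
Constraint 1 (Y < V) on D(Y)={3,4,5,6,8,10} D(V)={3,4,5,10}: Y {3,4,5,6,8,10}->{3,4,5,6,8}; V {3,4,5,10}->{4,5,10} => REVISION
Constraint 2 (V != U) on D(V)={4,5,10} D(U)={3,4,10}: no change => not a revision
Constraint 3 (U != Y) on D(U)={3,4,10} D(Y)={3,4,5,6,8}: no change => not a revision
Constraint 4 (V < U) on D(V)={4,5,10} D(U)={3,4,10}: V {4,5,10}->{4,5}; U {3,4,10}->{10} => REVISION
Total revisions = 2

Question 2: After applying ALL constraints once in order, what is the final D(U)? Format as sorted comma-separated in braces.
Answer: {10}

Derivation:
Constraint 1 (Y < V) on D(Y)={3,4,5,6,8,10} D(V)={3,4,5,10}: Y {3,4,5,6,8,10}->{3,4,5,6,8}; V {3,4,5,10}->{4,5,10}
Constraint 2 (V != U) on D(V)={4,5,10} D(U)={3,4,10}: no change
Constraint 3 (U != Y) on D(U)={3,4,10} D(Y)={3,4,5,6,8}: no change
Constraint 4 (V < U) on D(V)={4,5,10} D(U)={3,4,10}: V {4,5,10}->{4,5}; U {3,4,10}->{10}
So after all 4 constraints: D(U) = {10}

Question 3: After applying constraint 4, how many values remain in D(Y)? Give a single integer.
Answer: 5

Derivation:
Constraint 1 (Y < V) on D(Y)={3,4,5,6,8,10} D(V)={3,4,5,10}: Y {3,4,5,6,8,10}->{3,4,5,6,8}; V {3,4,5,10}->{4,5,10}
Constraint 2 (V != U) on D(V)={4,5,10} D(U)={3,4,10}: no change
Constraint 3 (U != Y) on D(U)={3,4,10} D(Y)={3,4,5,6,8}: no change
Constraint 4 (V < U) on D(V)={4,5,10} D(U)={3,4,10}: V {4,5,10}->{4,5}; U {3,4,10}->{10}
So after constraint 4: D(Y)={3,4,5,6,8}, size = 5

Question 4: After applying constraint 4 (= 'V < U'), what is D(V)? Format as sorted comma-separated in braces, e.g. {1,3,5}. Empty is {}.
Constraint 1 (Y < V) on D(Y)={3,4,5,6,8,10} D(V)={3,4,5,10}: Y {3,4,5,6,8,10}->{3,4,5,6,8}; V {3,4,5,10}->{4,5,10}
Constraint 2 (V != U) on D(V)={4,5,10} D(U)={3,4,10}: no change
Constraint 3 (U != Y) on D(U)={3,4,10} D(Y)={3,4,5,6,8}: no change
Constraint 4 (V < U) on D(V)={4,5,10} D(U)={3,4,10}: V {4,5,10}->{4,5}; U {3,4,10}->{10}
So after constraint 4: D(V) = {4,5}

Answer: {4,5}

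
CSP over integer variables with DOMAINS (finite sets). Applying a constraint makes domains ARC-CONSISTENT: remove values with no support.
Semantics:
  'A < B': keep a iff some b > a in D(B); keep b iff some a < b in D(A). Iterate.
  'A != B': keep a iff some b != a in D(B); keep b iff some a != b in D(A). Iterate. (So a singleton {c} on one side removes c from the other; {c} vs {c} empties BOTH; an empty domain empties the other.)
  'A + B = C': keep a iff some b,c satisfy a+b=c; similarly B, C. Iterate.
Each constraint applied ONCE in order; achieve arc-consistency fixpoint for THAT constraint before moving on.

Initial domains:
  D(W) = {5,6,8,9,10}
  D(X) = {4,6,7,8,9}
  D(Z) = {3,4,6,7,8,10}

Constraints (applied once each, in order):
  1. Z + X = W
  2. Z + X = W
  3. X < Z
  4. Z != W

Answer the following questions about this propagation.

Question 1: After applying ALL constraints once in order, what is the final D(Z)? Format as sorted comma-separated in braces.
Constraint 1 (Z + X = W) on D(Z)={3,4,6,7,8,10} D(X)={4,6,7,8,9} D(W)={5,6,8,9,10}: Z {3,4,6,7,8,10}->{3,4,6}; X {4,6,7,8,9}->{4,6,7}; W {5,6,8,9,10}->{8,9,10}
Constraint 2 (Z + X = W) on D(Z)={3,4,6} D(X)={4,6,7} D(W)={8,9,10}: no change
Constraint 3 (X < Z) on D(X)={4,6,7} D(Z)={3,4,6}: X {4,6,7}->{4}; Z {3,4,6}->{6}
Constraint 4 (Z != W) on D(Z)={6} D(W)={8,9,10}: no change
So after all 4 constraints: D(Z) = {6}

Answer: {6}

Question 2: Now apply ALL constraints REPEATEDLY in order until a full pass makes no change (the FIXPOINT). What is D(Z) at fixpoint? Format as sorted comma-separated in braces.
pass 0 (initial): D(Z)={3,4,6,7,8,10}
pass 1: W {5,6,8,9,10}->{8,9,10}; X {4,6,7,8,9}->{4}; Z {3,4,6,7,8,10}->{6}
pass 2: W {8,9,10}->{10}
pass 3: no change
Fixpoint after 3 passes: D(Z) = {6}

Answer: {6}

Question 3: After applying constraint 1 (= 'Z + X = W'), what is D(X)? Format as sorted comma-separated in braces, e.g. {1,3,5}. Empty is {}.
Constraint 1 (Z + X = W) on D(Z)={3,4,6,7,8,10} D(X)={4,6,7,8,9} D(W)={5,6,8,9,10}: Z {3,4,6,7,8,10}->{3,4,6}; X {4,6,7,8,9}->{4,6,7}; W {5,6,8,9,10}->{8,9,10}
So after constraint 1: D(X) = {4,6,7}

Answer: {4,6,7}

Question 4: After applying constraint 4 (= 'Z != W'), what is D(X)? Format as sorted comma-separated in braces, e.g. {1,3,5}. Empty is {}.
Answer: {4}

Derivation:
Constraint 1 (Z + X = W) on D(Z)={3,4,6,7,8,10} D(X)={4,6,7,8,9} D(W)={5,6,8,9,10}: Z {3,4,6,7,8,10}->{3,4,6}; X {4,6,7,8,9}->{4,6,7}; W {5,6,8,9,10}->{8,9,10}
Constraint 2 (Z + X = W) on D(Z)={3,4,6} D(X)={4,6,7} D(W)={8,9,10}: no change
Constraint 3 (X < Z) on D(X)={4,6,7} D(Z)={3,4,6}: X {4,6,7}->{4}; Z {3,4,6}->{6}
Constraint 4 (Z != W) on D(Z)={6} D(W)={8,9,10}: no change
So after constraint 4: D(X) = {4}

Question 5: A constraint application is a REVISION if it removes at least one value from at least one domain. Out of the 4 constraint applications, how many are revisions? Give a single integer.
Answer: 2

Derivation:
Constraint 1 (Z + X = W) on D(Z)={3,4,6,7,8,10} D(X)={4,6,7,8,9} D(W)={5,6,8,9,10}: Z {3,4,6,7,8,10}->{3,4,6}; X {4,6,7,8,9}->{4,6,7}; W {5,6,8,9,10}->{8,9,10} => REVISION
Constraint 2 (Z + X = W) on D(Z)={3,4,6} D(X)={4,6,7} D(W)={8,9,10}: no change => not a revision
Constraint 3 (X < Z) on D(X)={4,6,7} D(Z)={3,4,6}: X {4,6,7}->{4}; Z {3,4,6}->{6} => REVISION
Constraint 4 (Z != W) on D(Z)={6} D(W)={8,9,10}: no change => not a revision
Total revisions = 2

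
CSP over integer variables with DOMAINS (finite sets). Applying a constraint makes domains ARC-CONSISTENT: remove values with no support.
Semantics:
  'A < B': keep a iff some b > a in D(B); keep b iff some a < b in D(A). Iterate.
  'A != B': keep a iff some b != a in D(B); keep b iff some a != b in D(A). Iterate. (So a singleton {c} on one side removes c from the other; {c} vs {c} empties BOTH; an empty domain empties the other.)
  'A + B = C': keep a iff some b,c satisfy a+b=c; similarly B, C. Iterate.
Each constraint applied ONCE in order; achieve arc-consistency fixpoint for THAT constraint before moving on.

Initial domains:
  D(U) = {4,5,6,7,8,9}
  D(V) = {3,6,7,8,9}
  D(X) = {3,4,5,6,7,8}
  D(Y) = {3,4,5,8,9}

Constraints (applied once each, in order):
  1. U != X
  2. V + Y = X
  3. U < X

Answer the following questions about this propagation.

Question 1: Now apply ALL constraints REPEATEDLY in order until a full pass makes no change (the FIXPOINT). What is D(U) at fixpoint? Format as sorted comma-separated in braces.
Answer: {4,5,6,7}

Derivation:
pass 0 (initial): D(U)={4,5,6,7,8,9}
pass 1: U {4,5,6,7,8,9}->{4,5,6,7}; V {3,6,7,8,9}->{3}; X {3,4,5,6,7,8}->{6,7,8}; Y {3,4,5,8,9}->{3,4,5}
pass 2: no change
Fixpoint after 2 passes: D(U) = {4,5,6,7}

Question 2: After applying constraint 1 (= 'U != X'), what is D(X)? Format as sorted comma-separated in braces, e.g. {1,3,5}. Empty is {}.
Constraint 1 (U != X) on D(U)={4,5,6,7,8,9} D(X)={3,4,5,6,7,8}: no change
So after constraint 1: D(X) = {3,4,5,6,7,8}

Answer: {3,4,5,6,7,8}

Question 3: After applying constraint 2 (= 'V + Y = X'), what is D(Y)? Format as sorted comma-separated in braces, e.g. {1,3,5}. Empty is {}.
Answer: {3,4,5}

Derivation:
Constraint 1 (U != X) on D(U)={4,5,6,7,8,9} D(X)={3,4,5,6,7,8}: no change
Constraint 2 (V + Y = X) on D(V)={3,6,7,8,9} D(Y)={3,4,5,8,9} D(X)={3,4,5,6,7,8}: V {3,6,7,8,9}->{3}; Y {3,4,5,8,9}->{3,4,5}; X {3,4,5,6,7,8}->{6,7,8}
So after constraint 2: D(Y) = {3,4,5}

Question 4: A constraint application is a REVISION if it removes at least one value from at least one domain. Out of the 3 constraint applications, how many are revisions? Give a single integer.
Answer: 2

Derivation:
Constraint 1 (U != X) on D(U)={4,5,6,7,8,9} D(X)={3,4,5,6,7,8}: no change => not a revision
Constraint 2 (V + Y = X) on D(V)={3,6,7,8,9} D(Y)={3,4,5,8,9} D(X)={3,4,5,6,7,8}: V {3,6,7,8,9}->{3}; Y {3,4,5,8,9}->{3,4,5}; X {3,4,5,6,7,8}->{6,7,8} => REVISION
Constraint 3 (U < X) on D(U)={4,5,6,7,8,9} D(X)={6,7,8}: U {4,5,6,7,8,9}->{4,5,6,7} => REVISION
Total revisions = 2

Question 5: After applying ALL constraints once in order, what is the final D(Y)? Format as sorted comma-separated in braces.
Constraint 1 (U != X) on D(U)={4,5,6,7,8,9} D(X)={3,4,5,6,7,8}: no change
Constraint 2 (V + Y = X) on D(V)={3,6,7,8,9} D(Y)={3,4,5,8,9} D(X)={3,4,5,6,7,8}: V {3,6,7,8,9}->{3}; Y {3,4,5,8,9}->{3,4,5}; X {3,4,5,6,7,8}->{6,7,8}
Constraint 3 (U < X) on D(U)={4,5,6,7,8,9} D(X)={6,7,8}: U {4,5,6,7,8,9}->{4,5,6,7}
So after all 3 constraints: D(Y) = {3,4,5}

Answer: {3,4,5}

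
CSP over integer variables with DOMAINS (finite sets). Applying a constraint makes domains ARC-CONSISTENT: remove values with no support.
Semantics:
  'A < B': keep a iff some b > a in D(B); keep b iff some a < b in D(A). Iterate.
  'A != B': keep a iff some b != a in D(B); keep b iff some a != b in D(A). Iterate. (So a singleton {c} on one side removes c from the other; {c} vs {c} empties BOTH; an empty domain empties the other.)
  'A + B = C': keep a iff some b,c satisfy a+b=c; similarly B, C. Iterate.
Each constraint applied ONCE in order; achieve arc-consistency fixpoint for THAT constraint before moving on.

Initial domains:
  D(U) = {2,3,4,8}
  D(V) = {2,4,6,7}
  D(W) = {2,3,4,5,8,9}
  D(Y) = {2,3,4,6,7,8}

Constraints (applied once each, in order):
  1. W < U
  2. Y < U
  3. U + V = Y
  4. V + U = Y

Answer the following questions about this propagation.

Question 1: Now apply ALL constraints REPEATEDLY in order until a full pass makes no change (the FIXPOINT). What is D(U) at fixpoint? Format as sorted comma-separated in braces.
Answer: {}

Derivation:
pass 0 (initial): D(U)={2,3,4,8}
pass 1: U {2,3,4,8}->{3,4}; V {2,4,6,7}->{2,4}; W {2,3,4,5,8,9}->{2,3,4,5}; Y {2,3,4,6,7,8}->{6,7}
pass 2: U {3,4}->{}; V {2,4}->{}; W {2,3,4,5}->{2,3}; Y {6,7}->{}
pass 3: W {2,3}->{}
pass 4: no change
Fixpoint after 4 passes: D(U) = {}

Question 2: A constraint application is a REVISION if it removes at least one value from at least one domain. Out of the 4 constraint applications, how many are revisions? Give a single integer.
Constraint 1 (W < U) on D(W)={2,3,4,5,8,9} D(U)={2,3,4,8}: W {2,3,4,5,8,9}->{2,3,4,5}; U {2,3,4,8}->{3,4,8} => REVISION
Constraint 2 (Y < U) on D(Y)={2,3,4,6,7,8} D(U)={3,4,8}: Y {2,3,4,6,7,8}->{2,3,4,6,7} => REVISION
Constraint 3 (U + V = Y) on D(U)={3,4,8} D(V)={2,4,6,7} D(Y)={2,3,4,6,7}: U {3,4,8}->{3,4}; V {2,4,6,7}->{2,4}; Y {2,3,4,6,7}->{6,7} => REVISION
Constraint 4 (V + U = Y) on D(V)={2,4} D(U)={3,4} D(Y)={6,7}: no change => not a revision
Total revisions = 3

Answer: 3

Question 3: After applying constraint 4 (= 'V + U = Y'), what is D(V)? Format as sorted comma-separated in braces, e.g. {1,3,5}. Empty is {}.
Answer: {2,4}

Derivation:
Constraint 1 (W < U) on D(W)={2,3,4,5,8,9} D(U)={2,3,4,8}: W {2,3,4,5,8,9}->{2,3,4,5}; U {2,3,4,8}->{3,4,8}
Constraint 2 (Y < U) on D(Y)={2,3,4,6,7,8} D(U)={3,4,8}: Y {2,3,4,6,7,8}->{2,3,4,6,7}
Constraint 3 (U + V = Y) on D(U)={3,4,8} D(V)={2,4,6,7} D(Y)={2,3,4,6,7}: U {3,4,8}->{3,4}; V {2,4,6,7}->{2,4}; Y {2,3,4,6,7}->{6,7}
Constraint 4 (V + U = Y) on D(V)={2,4} D(U)={3,4} D(Y)={6,7}: no change
So after constraint 4: D(V) = {2,4}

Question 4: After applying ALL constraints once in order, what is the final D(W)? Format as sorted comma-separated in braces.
Answer: {2,3,4,5}

Derivation:
Constraint 1 (W < U) on D(W)={2,3,4,5,8,9} D(U)={2,3,4,8}: W {2,3,4,5,8,9}->{2,3,4,5}; U {2,3,4,8}->{3,4,8}
Constraint 2 (Y < U) on D(Y)={2,3,4,6,7,8} D(U)={3,4,8}: Y {2,3,4,6,7,8}->{2,3,4,6,7}
Constraint 3 (U + V = Y) on D(U)={3,4,8} D(V)={2,4,6,7} D(Y)={2,3,4,6,7}: U {3,4,8}->{3,4}; V {2,4,6,7}->{2,4}; Y {2,3,4,6,7}->{6,7}
Constraint 4 (V + U = Y) on D(V)={2,4} D(U)={3,4} D(Y)={6,7}: no change
So after all 4 constraints: D(W) = {2,3,4,5}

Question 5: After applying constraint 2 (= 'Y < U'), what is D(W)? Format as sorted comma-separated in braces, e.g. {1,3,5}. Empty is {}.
Answer: {2,3,4,5}

Derivation:
Constraint 1 (W < U) on D(W)={2,3,4,5,8,9} D(U)={2,3,4,8}: W {2,3,4,5,8,9}->{2,3,4,5}; U {2,3,4,8}->{3,4,8}
Constraint 2 (Y < U) on D(Y)={2,3,4,6,7,8} D(U)={3,4,8}: Y {2,3,4,6,7,8}->{2,3,4,6,7}
So after constraint 2: D(W) = {2,3,4,5}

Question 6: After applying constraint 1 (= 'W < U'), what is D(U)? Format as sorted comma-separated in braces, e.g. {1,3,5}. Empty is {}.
Answer: {3,4,8}

Derivation:
Constraint 1 (W < U) on D(W)={2,3,4,5,8,9} D(U)={2,3,4,8}: W {2,3,4,5,8,9}->{2,3,4,5}; U {2,3,4,8}->{3,4,8}
So after constraint 1: D(U) = {3,4,8}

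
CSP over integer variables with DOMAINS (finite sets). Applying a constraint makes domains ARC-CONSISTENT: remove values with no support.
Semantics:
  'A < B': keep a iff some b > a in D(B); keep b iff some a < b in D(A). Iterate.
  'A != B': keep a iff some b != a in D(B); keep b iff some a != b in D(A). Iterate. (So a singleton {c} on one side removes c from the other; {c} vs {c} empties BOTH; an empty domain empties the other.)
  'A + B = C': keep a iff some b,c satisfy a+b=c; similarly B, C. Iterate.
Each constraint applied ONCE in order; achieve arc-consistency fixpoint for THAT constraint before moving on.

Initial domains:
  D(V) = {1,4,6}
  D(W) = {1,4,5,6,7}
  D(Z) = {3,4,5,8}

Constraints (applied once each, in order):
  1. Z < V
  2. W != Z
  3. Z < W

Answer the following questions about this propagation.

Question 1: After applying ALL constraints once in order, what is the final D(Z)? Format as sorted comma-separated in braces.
Constraint 1 (Z < V) on D(Z)={3,4,5,8} D(V)={1,4,6}: Z {3,4,5,8}->{3,4,5}; V {1,4,6}->{4,6}
Constraint 2 (W != Z) on D(W)={1,4,5,6,7} D(Z)={3,4,5}: no change
Constraint 3 (Z < W) on D(Z)={3,4,5} D(W)={1,4,5,6,7}: W {1,4,5,6,7}->{4,5,6,7}
So after all 3 constraints: D(Z) = {3,4,5}

Answer: {3,4,5}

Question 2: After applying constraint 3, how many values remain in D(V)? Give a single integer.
Answer: 2

Derivation:
Constraint 1 (Z < V) on D(Z)={3,4,5,8} D(V)={1,4,6}: Z {3,4,5,8}->{3,4,5}; V {1,4,6}->{4,6}
Constraint 2 (W != Z) on D(W)={1,4,5,6,7} D(Z)={3,4,5}: no change
Constraint 3 (Z < W) on D(Z)={3,4,5} D(W)={1,4,5,6,7}: W {1,4,5,6,7}->{4,5,6,7}
So after constraint 3: D(V)={4,6}, size = 2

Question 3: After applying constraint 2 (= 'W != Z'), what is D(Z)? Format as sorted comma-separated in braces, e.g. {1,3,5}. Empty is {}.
Answer: {3,4,5}

Derivation:
Constraint 1 (Z < V) on D(Z)={3,4,5,8} D(V)={1,4,6}: Z {3,4,5,8}->{3,4,5}; V {1,4,6}->{4,6}
Constraint 2 (W != Z) on D(W)={1,4,5,6,7} D(Z)={3,4,5}: no change
So after constraint 2: D(Z) = {3,4,5}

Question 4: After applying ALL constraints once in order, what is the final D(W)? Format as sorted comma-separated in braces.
Constraint 1 (Z < V) on D(Z)={3,4,5,8} D(V)={1,4,6}: Z {3,4,5,8}->{3,4,5}; V {1,4,6}->{4,6}
Constraint 2 (W != Z) on D(W)={1,4,5,6,7} D(Z)={3,4,5}: no change
Constraint 3 (Z < W) on D(Z)={3,4,5} D(W)={1,4,5,6,7}: W {1,4,5,6,7}->{4,5,6,7}
So after all 3 constraints: D(W) = {4,5,6,7}

Answer: {4,5,6,7}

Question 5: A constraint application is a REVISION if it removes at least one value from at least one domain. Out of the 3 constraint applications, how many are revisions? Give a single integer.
Constraint 1 (Z < V) on D(Z)={3,4,5,8} D(V)={1,4,6}: Z {3,4,5,8}->{3,4,5}; V {1,4,6}->{4,6} => REVISION
Constraint 2 (W != Z) on D(W)={1,4,5,6,7} D(Z)={3,4,5}: no change => not a revision
Constraint 3 (Z < W) on D(Z)={3,4,5} D(W)={1,4,5,6,7}: W {1,4,5,6,7}->{4,5,6,7} => REVISION
Total revisions = 2

Answer: 2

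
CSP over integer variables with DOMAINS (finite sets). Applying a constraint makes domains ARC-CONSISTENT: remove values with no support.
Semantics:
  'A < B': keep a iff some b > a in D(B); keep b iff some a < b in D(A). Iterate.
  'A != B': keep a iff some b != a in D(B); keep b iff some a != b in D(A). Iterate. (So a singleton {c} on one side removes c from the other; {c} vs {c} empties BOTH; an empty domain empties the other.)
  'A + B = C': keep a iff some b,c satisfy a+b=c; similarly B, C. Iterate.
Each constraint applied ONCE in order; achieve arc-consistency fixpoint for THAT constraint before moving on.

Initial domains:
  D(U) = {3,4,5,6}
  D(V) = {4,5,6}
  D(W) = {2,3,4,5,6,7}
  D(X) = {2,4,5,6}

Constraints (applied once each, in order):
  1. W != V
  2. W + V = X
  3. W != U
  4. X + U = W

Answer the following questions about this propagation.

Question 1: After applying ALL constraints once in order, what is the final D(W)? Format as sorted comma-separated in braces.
Answer: {}

Derivation:
Constraint 1 (W != V) on D(W)={2,3,4,5,6,7} D(V)={4,5,6}: no change
Constraint 2 (W + V = X) on D(W)={2,3,4,5,6,7} D(V)={4,5,6} D(X)={2,4,5,6}: W {2,3,4,5,6,7}->{2}; V {4,5,6}->{4}; X {2,4,5,6}->{6}
Constraint 3 (W != U) on D(W)={2} D(U)={3,4,5,6}: no change
Constraint 4 (X + U = W) on D(X)={6} D(U)={3,4,5,6} D(W)={2}: X {6}->{}; U {3,4,5,6}->{}; W {2}->{}
So after all 4 constraints: D(W) = {}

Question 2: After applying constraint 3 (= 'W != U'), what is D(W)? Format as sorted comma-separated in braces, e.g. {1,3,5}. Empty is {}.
Answer: {2}

Derivation:
Constraint 1 (W != V) on D(W)={2,3,4,5,6,7} D(V)={4,5,6}: no change
Constraint 2 (W + V = X) on D(W)={2,3,4,5,6,7} D(V)={4,5,6} D(X)={2,4,5,6}: W {2,3,4,5,6,7}->{2}; V {4,5,6}->{4}; X {2,4,5,6}->{6}
Constraint 3 (W != U) on D(W)={2} D(U)={3,4,5,6}: no change
So after constraint 3: D(W) = {2}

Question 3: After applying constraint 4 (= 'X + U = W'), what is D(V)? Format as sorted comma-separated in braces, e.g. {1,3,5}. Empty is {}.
Constraint 1 (W != V) on D(W)={2,3,4,5,6,7} D(V)={4,5,6}: no change
Constraint 2 (W + V = X) on D(W)={2,3,4,5,6,7} D(V)={4,5,6} D(X)={2,4,5,6}: W {2,3,4,5,6,7}->{2}; V {4,5,6}->{4}; X {2,4,5,6}->{6}
Constraint 3 (W != U) on D(W)={2} D(U)={3,4,5,6}: no change
Constraint 4 (X + U = W) on D(X)={6} D(U)={3,4,5,6} D(W)={2}: X {6}->{}; U {3,4,5,6}->{}; W {2}->{}
So after constraint 4: D(V) = {4}

Answer: {4}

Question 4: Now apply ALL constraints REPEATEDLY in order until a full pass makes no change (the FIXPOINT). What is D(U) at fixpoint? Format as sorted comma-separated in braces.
Answer: {}

Derivation:
pass 0 (initial): D(U)={3,4,5,6}
pass 1: U {3,4,5,6}->{}; V {4,5,6}->{4}; W {2,3,4,5,6,7}->{}; X {2,4,5,6}->{}
pass 2: V {4}->{}
pass 3: no change
Fixpoint after 3 passes: D(U) = {}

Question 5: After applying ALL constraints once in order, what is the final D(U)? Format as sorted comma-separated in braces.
Answer: {}

Derivation:
Constraint 1 (W != V) on D(W)={2,3,4,5,6,7} D(V)={4,5,6}: no change
Constraint 2 (W + V = X) on D(W)={2,3,4,5,6,7} D(V)={4,5,6} D(X)={2,4,5,6}: W {2,3,4,5,6,7}->{2}; V {4,5,6}->{4}; X {2,4,5,6}->{6}
Constraint 3 (W != U) on D(W)={2} D(U)={3,4,5,6}: no change
Constraint 4 (X + U = W) on D(X)={6} D(U)={3,4,5,6} D(W)={2}: X {6}->{}; U {3,4,5,6}->{}; W {2}->{}
So after all 4 constraints: D(U) = {}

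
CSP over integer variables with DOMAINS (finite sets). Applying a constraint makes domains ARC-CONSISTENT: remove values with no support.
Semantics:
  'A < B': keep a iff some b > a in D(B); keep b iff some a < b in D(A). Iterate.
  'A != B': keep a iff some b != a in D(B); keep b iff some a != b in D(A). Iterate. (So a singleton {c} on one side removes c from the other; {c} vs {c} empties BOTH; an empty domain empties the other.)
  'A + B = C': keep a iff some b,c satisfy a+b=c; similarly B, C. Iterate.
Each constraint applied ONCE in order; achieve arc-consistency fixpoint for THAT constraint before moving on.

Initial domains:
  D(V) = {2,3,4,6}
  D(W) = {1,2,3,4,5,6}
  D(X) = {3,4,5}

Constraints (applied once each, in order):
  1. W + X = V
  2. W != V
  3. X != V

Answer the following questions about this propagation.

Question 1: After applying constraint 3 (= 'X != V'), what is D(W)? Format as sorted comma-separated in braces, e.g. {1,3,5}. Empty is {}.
Constraint 1 (W + X = V) on D(W)={1,2,3,4,5,6} D(X)={3,4,5} D(V)={2,3,4,6}: W {1,2,3,4,5,6}->{1,2,3}; V {2,3,4,6}->{4,6}
Constraint 2 (W != V) on D(W)={1,2,3} D(V)={4,6}: no change
Constraint 3 (X != V) on D(X)={3,4,5} D(V)={4,6}: no change
So after constraint 3: D(W) = {1,2,3}

Answer: {1,2,3}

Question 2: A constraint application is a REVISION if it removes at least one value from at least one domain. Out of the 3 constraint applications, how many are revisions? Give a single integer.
Answer: 1

Derivation:
Constraint 1 (W + X = V) on D(W)={1,2,3,4,5,6} D(X)={3,4,5} D(V)={2,3,4,6}: W {1,2,3,4,5,6}->{1,2,3}; V {2,3,4,6}->{4,6} => REVISION
Constraint 2 (W != V) on D(W)={1,2,3} D(V)={4,6}: no change => not a revision
Constraint 3 (X != V) on D(X)={3,4,5} D(V)={4,6}: no change => not a revision
Total revisions = 1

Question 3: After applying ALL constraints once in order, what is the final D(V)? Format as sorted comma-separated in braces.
Answer: {4,6}

Derivation:
Constraint 1 (W + X = V) on D(W)={1,2,3,4,5,6} D(X)={3,4,5} D(V)={2,3,4,6}: W {1,2,3,4,5,6}->{1,2,3}; V {2,3,4,6}->{4,6}
Constraint 2 (W != V) on D(W)={1,2,3} D(V)={4,6}: no change
Constraint 3 (X != V) on D(X)={3,4,5} D(V)={4,6}: no change
So after all 3 constraints: D(V) = {4,6}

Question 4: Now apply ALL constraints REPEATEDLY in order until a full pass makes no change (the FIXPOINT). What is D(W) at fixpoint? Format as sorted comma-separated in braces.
Answer: {1,2,3}

Derivation:
pass 0 (initial): D(W)={1,2,3,4,5,6}
pass 1: V {2,3,4,6}->{4,6}; W {1,2,3,4,5,6}->{1,2,3}
pass 2: no change
Fixpoint after 2 passes: D(W) = {1,2,3}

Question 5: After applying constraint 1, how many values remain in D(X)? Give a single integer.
Answer: 3

Derivation:
Constraint 1 (W + X = V) on D(W)={1,2,3,4,5,6} D(X)={3,4,5} D(V)={2,3,4,6}: W {1,2,3,4,5,6}->{1,2,3}; V {2,3,4,6}->{4,6}
So after constraint 1: D(X)={3,4,5}, size = 3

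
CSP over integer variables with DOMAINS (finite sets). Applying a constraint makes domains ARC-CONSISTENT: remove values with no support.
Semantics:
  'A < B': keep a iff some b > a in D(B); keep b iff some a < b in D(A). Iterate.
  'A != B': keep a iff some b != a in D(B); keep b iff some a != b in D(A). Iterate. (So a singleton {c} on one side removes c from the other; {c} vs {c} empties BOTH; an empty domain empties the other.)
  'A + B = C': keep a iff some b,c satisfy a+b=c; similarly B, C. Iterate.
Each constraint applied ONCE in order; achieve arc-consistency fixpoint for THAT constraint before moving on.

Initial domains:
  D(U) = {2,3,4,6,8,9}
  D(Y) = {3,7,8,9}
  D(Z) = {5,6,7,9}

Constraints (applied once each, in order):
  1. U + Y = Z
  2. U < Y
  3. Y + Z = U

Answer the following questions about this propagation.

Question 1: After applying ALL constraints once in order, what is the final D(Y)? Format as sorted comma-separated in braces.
Answer: {}

Derivation:
Constraint 1 (U + Y = Z) on D(U)={2,3,4,6,8,9} D(Y)={3,7,8,9} D(Z)={5,6,7,9}: U {2,3,4,6,8,9}->{2,3,4,6}; Y {3,7,8,9}->{3,7}
Constraint 2 (U < Y) on D(U)={2,3,4,6} D(Y)={3,7}: no change
Constraint 3 (Y + Z = U) on D(Y)={3,7} D(Z)={5,6,7,9} D(U)={2,3,4,6}: Y {3,7}->{}; Z {5,6,7,9}->{}; U {2,3,4,6}->{}
So after all 3 constraints: D(Y) = {}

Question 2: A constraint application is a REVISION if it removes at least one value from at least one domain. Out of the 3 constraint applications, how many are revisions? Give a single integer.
Constraint 1 (U + Y = Z) on D(U)={2,3,4,6,8,9} D(Y)={3,7,8,9} D(Z)={5,6,7,9}: U {2,3,4,6,8,9}->{2,3,4,6}; Y {3,7,8,9}->{3,7} => REVISION
Constraint 2 (U < Y) on D(U)={2,3,4,6} D(Y)={3,7}: no change => not a revision
Constraint 3 (Y + Z = U) on D(Y)={3,7} D(Z)={5,6,7,9} D(U)={2,3,4,6}: Y {3,7}->{}; Z {5,6,7,9}->{}; U {2,3,4,6}->{} => REVISION
Total revisions = 2

Answer: 2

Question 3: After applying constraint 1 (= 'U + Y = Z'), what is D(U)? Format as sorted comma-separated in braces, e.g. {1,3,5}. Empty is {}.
Answer: {2,3,4,6}

Derivation:
Constraint 1 (U + Y = Z) on D(U)={2,3,4,6,8,9} D(Y)={3,7,8,9} D(Z)={5,6,7,9}: U {2,3,4,6,8,9}->{2,3,4,6}; Y {3,7,8,9}->{3,7}
So after constraint 1: D(U) = {2,3,4,6}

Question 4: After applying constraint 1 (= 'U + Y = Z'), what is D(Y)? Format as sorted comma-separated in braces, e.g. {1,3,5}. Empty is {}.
Answer: {3,7}

Derivation:
Constraint 1 (U + Y = Z) on D(U)={2,3,4,6,8,9} D(Y)={3,7,8,9} D(Z)={5,6,7,9}: U {2,3,4,6,8,9}->{2,3,4,6}; Y {3,7,8,9}->{3,7}
So after constraint 1: D(Y) = {3,7}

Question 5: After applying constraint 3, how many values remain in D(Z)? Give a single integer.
Constraint 1 (U + Y = Z) on D(U)={2,3,4,6,8,9} D(Y)={3,7,8,9} D(Z)={5,6,7,9}: U {2,3,4,6,8,9}->{2,3,4,6}; Y {3,7,8,9}->{3,7}
Constraint 2 (U < Y) on D(U)={2,3,4,6} D(Y)={3,7}: no change
Constraint 3 (Y + Z = U) on D(Y)={3,7} D(Z)={5,6,7,9} D(U)={2,3,4,6}: Y {3,7}->{}; Z {5,6,7,9}->{}; U {2,3,4,6}->{}
So after constraint 3: D(Z)={}, size = 0

Answer: 0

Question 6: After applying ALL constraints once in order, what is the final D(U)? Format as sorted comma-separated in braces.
Constraint 1 (U + Y = Z) on D(U)={2,3,4,6,8,9} D(Y)={3,7,8,9} D(Z)={5,6,7,9}: U {2,3,4,6,8,9}->{2,3,4,6}; Y {3,7,8,9}->{3,7}
Constraint 2 (U < Y) on D(U)={2,3,4,6} D(Y)={3,7}: no change
Constraint 3 (Y + Z = U) on D(Y)={3,7} D(Z)={5,6,7,9} D(U)={2,3,4,6}: Y {3,7}->{}; Z {5,6,7,9}->{}; U {2,3,4,6}->{}
So after all 3 constraints: D(U) = {}

Answer: {}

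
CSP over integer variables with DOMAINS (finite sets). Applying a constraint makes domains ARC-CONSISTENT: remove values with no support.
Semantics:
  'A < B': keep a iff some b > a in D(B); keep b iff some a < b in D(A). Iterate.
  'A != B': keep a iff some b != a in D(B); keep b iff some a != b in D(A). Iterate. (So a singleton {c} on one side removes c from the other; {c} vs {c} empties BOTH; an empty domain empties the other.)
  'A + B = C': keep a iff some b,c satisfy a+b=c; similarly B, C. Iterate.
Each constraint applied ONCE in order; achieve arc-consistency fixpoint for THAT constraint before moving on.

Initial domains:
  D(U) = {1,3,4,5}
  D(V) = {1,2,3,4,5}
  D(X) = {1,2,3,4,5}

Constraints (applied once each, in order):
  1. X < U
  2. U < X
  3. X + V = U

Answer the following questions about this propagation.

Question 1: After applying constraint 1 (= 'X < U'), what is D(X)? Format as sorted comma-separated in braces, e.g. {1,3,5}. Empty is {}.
Answer: {1,2,3,4}

Derivation:
Constraint 1 (X < U) on D(X)={1,2,3,4,5} D(U)={1,3,4,5}: X {1,2,3,4,5}->{1,2,3,4}; U {1,3,4,5}->{3,4,5}
So after constraint 1: D(X) = {1,2,3,4}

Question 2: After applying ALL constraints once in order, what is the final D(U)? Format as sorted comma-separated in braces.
Answer: {}

Derivation:
Constraint 1 (X < U) on D(X)={1,2,3,4,5} D(U)={1,3,4,5}: X {1,2,3,4,5}->{1,2,3,4}; U {1,3,4,5}->{3,4,5}
Constraint 2 (U < X) on D(U)={3,4,5} D(X)={1,2,3,4}: U {3,4,5}->{3}; X {1,2,3,4}->{4}
Constraint 3 (X + V = U) on D(X)={4} D(V)={1,2,3,4,5} D(U)={3}: X {4}->{}; V {1,2,3,4,5}->{}; U {3}->{}
So after all 3 constraints: D(U) = {}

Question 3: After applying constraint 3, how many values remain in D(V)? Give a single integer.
Constraint 1 (X < U) on D(X)={1,2,3,4,5} D(U)={1,3,4,5}: X {1,2,3,4,5}->{1,2,3,4}; U {1,3,4,5}->{3,4,5}
Constraint 2 (U < X) on D(U)={3,4,5} D(X)={1,2,3,4}: U {3,4,5}->{3}; X {1,2,3,4}->{4}
Constraint 3 (X + V = U) on D(X)={4} D(V)={1,2,3,4,5} D(U)={3}: X {4}->{}; V {1,2,3,4,5}->{}; U {3}->{}
So after constraint 3: D(V)={}, size = 0

Answer: 0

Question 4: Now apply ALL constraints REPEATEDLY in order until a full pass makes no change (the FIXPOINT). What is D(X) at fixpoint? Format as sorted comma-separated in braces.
pass 0 (initial): D(X)={1,2,3,4,5}
pass 1: U {1,3,4,5}->{}; V {1,2,3,4,5}->{}; X {1,2,3,4,5}->{}
pass 2: no change
Fixpoint after 2 passes: D(X) = {}

Answer: {}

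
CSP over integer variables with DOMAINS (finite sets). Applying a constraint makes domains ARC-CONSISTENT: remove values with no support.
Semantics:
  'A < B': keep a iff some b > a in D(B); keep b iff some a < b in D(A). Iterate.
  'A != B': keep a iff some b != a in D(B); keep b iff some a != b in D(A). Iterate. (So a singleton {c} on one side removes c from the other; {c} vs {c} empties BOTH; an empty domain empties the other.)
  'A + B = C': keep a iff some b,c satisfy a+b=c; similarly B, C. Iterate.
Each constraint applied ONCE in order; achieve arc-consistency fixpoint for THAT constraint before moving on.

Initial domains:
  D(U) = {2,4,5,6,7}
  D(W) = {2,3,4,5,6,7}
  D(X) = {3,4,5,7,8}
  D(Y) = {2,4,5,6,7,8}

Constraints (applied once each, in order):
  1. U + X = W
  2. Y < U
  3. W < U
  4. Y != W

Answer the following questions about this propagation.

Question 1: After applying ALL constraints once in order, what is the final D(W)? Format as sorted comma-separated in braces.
Constraint 1 (U + X = W) on D(U)={2,4,5,6,7} D(X)={3,4,5,7,8} D(W)={2,3,4,5,6,7}: U {2,4,5,6,7}->{2,4}; X {3,4,5,7,8}->{3,4,5}; W {2,3,4,5,6,7}->{5,6,7}
Constraint 2 (Y < U) on D(Y)={2,4,5,6,7,8} D(U)={2,4}: Y {2,4,5,6,7,8}->{2}; U {2,4}->{4}
Constraint 3 (W < U) on D(W)={5,6,7} D(U)={4}: W {5,6,7}->{}; U {4}->{}
Constraint 4 (Y != W) on D(Y)={2} D(W)={}: Y {2}->{}
So after all 4 constraints: D(W) = {}

Answer: {}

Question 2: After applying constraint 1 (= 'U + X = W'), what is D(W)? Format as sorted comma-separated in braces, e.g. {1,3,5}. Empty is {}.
Answer: {5,6,7}

Derivation:
Constraint 1 (U + X = W) on D(U)={2,4,5,6,7} D(X)={3,4,5,7,8} D(W)={2,3,4,5,6,7}: U {2,4,5,6,7}->{2,4}; X {3,4,5,7,8}->{3,4,5}; W {2,3,4,5,6,7}->{5,6,7}
So after constraint 1: D(W) = {5,6,7}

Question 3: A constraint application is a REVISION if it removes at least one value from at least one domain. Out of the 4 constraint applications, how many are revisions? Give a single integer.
Constraint 1 (U + X = W) on D(U)={2,4,5,6,7} D(X)={3,4,5,7,8} D(W)={2,3,4,5,6,7}: U {2,4,5,6,7}->{2,4}; X {3,4,5,7,8}->{3,4,5}; W {2,3,4,5,6,7}->{5,6,7} => REVISION
Constraint 2 (Y < U) on D(Y)={2,4,5,6,7,8} D(U)={2,4}: Y {2,4,5,6,7,8}->{2}; U {2,4}->{4} => REVISION
Constraint 3 (W < U) on D(W)={5,6,7} D(U)={4}: W {5,6,7}->{}; U {4}->{} => REVISION
Constraint 4 (Y != W) on D(Y)={2} D(W)={}: Y {2}->{} => REVISION
Total revisions = 4

Answer: 4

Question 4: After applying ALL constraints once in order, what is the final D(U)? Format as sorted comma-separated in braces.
Answer: {}

Derivation:
Constraint 1 (U + X = W) on D(U)={2,4,5,6,7} D(X)={3,4,5,7,8} D(W)={2,3,4,5,6,7}: U {2,4,5,6,7}->{2,4}; X {3,4,5,7,8}->{3,4,5}; W {2,3,4,5,6,7}->{5,6,7}
Constraint 2 (Y < U) on D(Y)={2,4,5,6,7,8} D(U)={2,4}: Y {2,4,5,6,7,8}->{2}; U {2,4}->{4}
Constraint 3 (W < U) on D(W)={5,6,7} D(U)={4}: W {5,6,7}->{}; U {4}->{}
Constraint 4 (Y != W) on D(Y)={2} D(W)={}: Y {2}->{}
So after all 4 constraints: D(U) = {}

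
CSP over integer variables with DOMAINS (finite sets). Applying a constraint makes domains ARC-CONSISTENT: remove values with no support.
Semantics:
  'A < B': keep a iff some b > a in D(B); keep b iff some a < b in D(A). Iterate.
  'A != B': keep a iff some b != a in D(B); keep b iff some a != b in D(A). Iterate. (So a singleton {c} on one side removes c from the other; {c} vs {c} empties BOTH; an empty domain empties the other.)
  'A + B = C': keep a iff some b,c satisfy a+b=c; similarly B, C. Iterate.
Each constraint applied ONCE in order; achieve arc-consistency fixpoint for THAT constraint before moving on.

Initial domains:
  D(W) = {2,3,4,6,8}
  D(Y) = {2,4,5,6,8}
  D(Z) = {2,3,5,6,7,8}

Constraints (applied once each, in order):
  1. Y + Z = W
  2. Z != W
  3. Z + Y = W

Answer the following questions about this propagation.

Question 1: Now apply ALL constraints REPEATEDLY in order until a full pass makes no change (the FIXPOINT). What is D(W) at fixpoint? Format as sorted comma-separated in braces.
pass 0 (initial): D(W)={2,3,4,6,8}
pass 1: W {2,3,4,6,8}->{4,6,8}; Y {2,4,5,6,8}->{2,4,5,6}; Z {2,3,5,6,7,8}->{2,3,6}
pass 2: no change
Fixpoint after 2 passes: D(W) = {4,6,8}

Answer: {4,6,8}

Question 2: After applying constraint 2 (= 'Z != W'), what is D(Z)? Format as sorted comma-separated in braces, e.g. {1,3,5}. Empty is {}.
Constraint 1 (Y + Z = W) on D(Y)={2,4,5,6,8} D(Z)={2,3,5,6,7,8} D(W)={2,3,4,6,8}: Y {2,4,5,6,8}->{2,4,5,6}; Z {2,3,5,6,7,8}->{2,3,6}; W {2,3,4,6,8}->{4,6,8}
Constraint 2 (Z != W) on D(Z)={2,3,6} D(W)={4,6,8}: no change
So after constraint 2: D(Z) = {2,3,6}

Answer: {2,3,6}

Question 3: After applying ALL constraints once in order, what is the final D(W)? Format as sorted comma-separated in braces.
Answer: {4,6,8}

Derivation:
Constraint 1 (Y + Z = W) on D(Y)={2,4,5,6,8} D(Z)={2,3,5,6,7,8} D(W)={2,3,4,6,8}: Y {2,4,5,6,8}->{2,4,5,6}; Z {2,3,5,6,7,8}->{2,3,6}; W {2,3,4,6,8}->{4,6,8}
Constraint 2 (Z != W) on D(Z)={2,3,6} D(W)={4,6,8}: no change
Constraint 3 (Z + Y = W) on D(Z)={2,3,6} D(Y)={2,4,5,6} D(W)={4,6,8}: no change
So after all 3 constraints: D(W) = {4,6,8}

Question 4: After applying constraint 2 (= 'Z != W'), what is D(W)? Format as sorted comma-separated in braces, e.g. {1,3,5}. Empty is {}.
Constraint 1 (Y + Z = W) on D(Y)={2,4,5,6,8} D(Z)={2,3,5,6,7,8} D(W)={2,3,4,6,8}: Y {2,4,5,6,8}->{2,4,5,6}; Z {2,3,5,6,7,8}->{2,3,6}; W {2,3,4,6,8}->{4,6,8}
Constraint 2 (Z != W) on D(Z)={2,3,6} D(W)={4,6,8}: no change
So after constraint 2: D(W) = {4,6,8}

Answer: {4,6,8}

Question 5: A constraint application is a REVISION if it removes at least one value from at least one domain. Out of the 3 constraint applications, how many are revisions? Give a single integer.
Answer: 1

Derivation:
Constraint 1 (Y + Z = W) on D(Y)={2,4,5,6,8} D(Z)={2,3,5,6,7,8} D(W)={2,3,4,6,8}: Y {2,4,5,6,8}->{2,4,5,6}; Z {2,3,5,6,7,8}->{2,3,6}; W {2,3,4,6,8}->{4,6,8} => REVISION
Constraint 2 (Z != W) on D(Z)={2,3,6} D(W)={4,6,8}: no change => not a revision
Constraint 3 (Z + Y = W) on D(Z)={2,3,6} D(Y)={2,4,5,6} D(W)={4,6,8}: no change => not a revision
Total revisions = 1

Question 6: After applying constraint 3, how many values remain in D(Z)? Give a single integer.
Constraint 1 (Y + Z = W) on D(Y)={2,4,5,6,8} D(Z)={2,3,5,6,7,8} D(W)={2,3,4,6,8}: Y {2,4,5,6,8}->{2,4,5,6}; Z {2,3,5,6,7,8}->{2,3,6}; W {2,3,4,6,8}->{4,6,8}
Constraint 2 (Z != W) on D(Z)={2,3,6} D(W)={4,6,8}: no change
Constraint 3 (Z + Y = W) on D(Z)={2,3,6} D(Y)={2,4,5,6} D(W)={4,6,8}: no change
So after constraint 3: D(Z)={2,3,6}, size = 3

Answer: 3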